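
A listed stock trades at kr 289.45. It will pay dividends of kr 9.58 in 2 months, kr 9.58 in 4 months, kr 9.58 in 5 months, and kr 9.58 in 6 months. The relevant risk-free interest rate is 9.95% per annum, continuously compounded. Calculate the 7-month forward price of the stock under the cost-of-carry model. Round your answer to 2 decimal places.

kr 267.54

PV(dividends) I = 9.58·e^(−0.0995·2/12) + 9.58·e^(−0.0995·4/12) + 9.58·e^(−0.0995·5/12) + 9.58·e^(−0.0995·6/12)
I = 9.4224 + 9.2675 + 9.1909 + 9.1151 = 36.9959
F = (S − I)·e^(rT) = (289.45 − 36.9959) · e^(0.0995·7/12)
= 252.4541 · e^0.058042 = 252.4541 × 1.059760 = kr 267.54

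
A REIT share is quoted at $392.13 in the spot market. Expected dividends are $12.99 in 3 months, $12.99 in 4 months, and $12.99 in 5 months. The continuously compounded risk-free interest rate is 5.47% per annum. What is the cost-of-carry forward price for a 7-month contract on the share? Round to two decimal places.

$365.34

PV(dividends) I = 12.99·e^(−0.0547·3/12) + 12.99·e^(−0.0547·4/12) + 12.99·e^(−0.0547·5/12)
I = 12.8136 + 12.7553 + 12.6973 = 38.2662
F = (S − I)·e^(rT) = (392.13 − 38.2662) · e^(0.0547·7/12)
= 353.8638 · e^0.031908 = 353.8638 × 1.032423 = $365.34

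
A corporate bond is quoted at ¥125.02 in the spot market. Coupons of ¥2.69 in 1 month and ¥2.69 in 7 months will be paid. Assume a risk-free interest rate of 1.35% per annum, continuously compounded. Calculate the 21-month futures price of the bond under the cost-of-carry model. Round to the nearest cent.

¥122.52

PV(coupons) I = 2.69·e^(−0.0135·1/12) + 2.69·e^(−0.0135·7/12)
I = 2.6870 + 2.6689 = 5.3559
F = (S − I)·e^(rT) = (125.02 − 5.3559) · e^(0.0135·21/12)
= 119.6641 · e^0.023625 = 119.6641 × 1.023906 = ¥122.52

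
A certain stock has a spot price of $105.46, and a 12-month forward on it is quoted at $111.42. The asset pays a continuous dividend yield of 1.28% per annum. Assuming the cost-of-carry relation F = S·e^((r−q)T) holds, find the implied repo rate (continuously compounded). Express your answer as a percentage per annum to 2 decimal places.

From F = S·e^((r−q)T): (r − q) = ln(F/S)/T
ln(111.42/105.46) = ln(1.056514) = 0.054975
(r − q) = 0.054975 / (12/12) = 0.054975
r = ln(F/S)/T + q = 0.054975 + 0.0128 = 0.067775
r = 6.78%

6.78%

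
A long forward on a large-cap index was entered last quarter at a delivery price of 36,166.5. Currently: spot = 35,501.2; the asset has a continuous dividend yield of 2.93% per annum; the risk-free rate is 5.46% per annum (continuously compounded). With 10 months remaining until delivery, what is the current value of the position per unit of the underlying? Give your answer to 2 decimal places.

87.08

Current fair forward for the remaining 10 months: F = S·e^((r − q)·T), (r − q) = 0.0546 − 0.0293 = 0.0253
F = 35501.2 · e^(0.0253 × 10/12) = 35501.2 × 1.02130716 = 36257.6297
Value of long forward = (F − K)·e^(−rT) = (36257.6297 − 36166.5) · e^(−0.0546·10/12)
= 91.1297 × 0.95551960 = 87.08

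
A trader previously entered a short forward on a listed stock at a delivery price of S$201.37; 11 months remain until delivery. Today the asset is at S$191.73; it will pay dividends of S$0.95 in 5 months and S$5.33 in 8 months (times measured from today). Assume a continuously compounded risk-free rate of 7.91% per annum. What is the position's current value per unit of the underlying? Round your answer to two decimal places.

PV(remaining dividends) I = 0.95·e^(−0.0791·5/12) + 5.33·e^(−0.0791·8/12) = 5.9754
Current forward F = (S − I)·e^(rT) = (191.73 − 5.9754)·e^(0.0791·11/12) = 185.7546 × 1.075202 = 199.7237
Value (long) = (F − K)·e^(−rT) = (199.7237 − 201.37) × 0.930058 = -1.5312
Short position value = −(long value) = S$1.53

S$1.53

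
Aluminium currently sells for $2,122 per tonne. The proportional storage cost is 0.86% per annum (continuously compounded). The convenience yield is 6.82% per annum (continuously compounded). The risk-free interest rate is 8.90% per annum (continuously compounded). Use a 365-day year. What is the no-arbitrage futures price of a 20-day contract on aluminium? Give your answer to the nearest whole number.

$2,125 per tonne

Net carry = r + u − y = 0.0890 + 0.0086 − 0.0682 = 0.0294
F = S·e^((r+u−y)T) = 2122 · e^(0.0294 × 20/365) = 2122 · e^0.001611
= 2122 × 1.001612 = $2,125 per tonne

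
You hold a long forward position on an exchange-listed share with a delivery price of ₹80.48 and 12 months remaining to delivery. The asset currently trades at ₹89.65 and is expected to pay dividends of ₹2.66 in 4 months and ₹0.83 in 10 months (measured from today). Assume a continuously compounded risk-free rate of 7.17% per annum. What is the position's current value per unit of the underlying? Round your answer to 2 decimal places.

PV(remaining dividends) I = 2.66·e^(−0.0717·4/12) + 0.83·e^(−0.0717·10/12) = 3.3790
Current forward F = (S − I)·e^(rT) = (89.65 − 3.3790)·e^(0.0717·12/12) = 86.2710 × 1.074333 = 92.6838
Value (long) = (F − K)·e^(−rT) = (92.6838 − 80.48) × 0.930810 = 11.3594
Value = ₹11.36

₹11.36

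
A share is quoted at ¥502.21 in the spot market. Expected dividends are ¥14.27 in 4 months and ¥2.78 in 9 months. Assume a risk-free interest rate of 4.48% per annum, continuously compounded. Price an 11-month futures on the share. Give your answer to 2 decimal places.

¥505.81

PV(dividends) I = 14.27·e^(−0.0448·4/12) + 2.78·e^(−0.0448·9/12)
I = 14.0585 + 2.6881 = 16.7466
F = (S − I)·e^(rT) = (502.21 − 16.7466) · e^(0.0448·11/12)
= 485.4634 · e^0.041067 = 485.4634 × 1.041922 = ¥505.81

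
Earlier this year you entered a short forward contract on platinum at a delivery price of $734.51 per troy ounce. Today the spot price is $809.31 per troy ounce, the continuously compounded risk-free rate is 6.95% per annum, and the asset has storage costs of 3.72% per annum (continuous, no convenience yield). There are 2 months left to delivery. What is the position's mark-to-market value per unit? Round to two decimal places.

Current fair forward for the remaining 2 months: F = S·e^((r + u)·T), (r + u) = 0.0695 + 0.0372 = 0.1067
F = 809.31 · e^(0.1067 × 2/12) = 809.31 × 1.017942 = 823.8306
Value of long forward = (F − K)·e^(−rT) = (823.8306 − 734.51) · e^(−0.0695·2/12)
= 89.3206 × 0.988483 = 88.29
Short position value = −(long value) = -$88.29

-$88.29 per troy ounce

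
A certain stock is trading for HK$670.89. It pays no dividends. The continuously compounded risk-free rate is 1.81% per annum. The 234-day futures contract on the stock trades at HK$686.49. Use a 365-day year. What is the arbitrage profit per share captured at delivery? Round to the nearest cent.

HK$7.77 per share

Fair futures: F* = S·e^(carry·T), with carry = r = 0.0181
F* = 670.89 · e^(0.0181 × 234/365) = 670.89 · e^0.011604 = 670.89 × 1.011672 = HK$678.7206
Market HK$686.49 > fair HK$678.7206: forward overpriced → cash-and-carry (buy spot, short the forward).
At maturity, profit = |F_mkt − F*| = |686.49 − 678.7206| = HK$7.77 per share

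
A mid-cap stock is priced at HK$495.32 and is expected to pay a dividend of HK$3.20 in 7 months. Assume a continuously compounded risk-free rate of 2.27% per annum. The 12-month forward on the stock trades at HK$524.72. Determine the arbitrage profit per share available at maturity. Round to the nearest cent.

PV(dividends) I = 3.20·e^(−0.0227·7/12) = 3.1579
Fair forward F* = (S − I)·e^(rT) = (495.32 − 3.1579)·e^0.022700 = 492.1621 × 1.022960 = 503.4621
Market HK$524.72 > fair 503.4621: forward overpriced → cash-and-carry (borrow at r, buy the stock and collect the dividends, short the forward).
Profit at T = |F_mkt − F*| = |524.72 − 503.4621| = HK$21.26 per share

HK$21.26 per share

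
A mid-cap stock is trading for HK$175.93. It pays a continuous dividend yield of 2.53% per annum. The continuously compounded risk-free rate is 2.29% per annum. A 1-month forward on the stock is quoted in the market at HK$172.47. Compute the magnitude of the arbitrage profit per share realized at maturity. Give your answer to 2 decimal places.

HK$3.42 per share

Fair forward: F* = S·e^(carry·T), with carry = (r − q) = 0.0229 − 0.0253 = -0.0024
F* = 175.93 · e^(-0.0024 × 1/12) = 175.93 · e^-0.000200 = 175.93 × 0.999800 = HK$175.8948
Market HK$172.47 < fair HK$175.8948: forward underpriced → reverse cash-and-carry (short spot, go long the forward).
At maturity, profit = |F_mkt − F*| = |172.47 − 175.8948| = HK$3.42 per share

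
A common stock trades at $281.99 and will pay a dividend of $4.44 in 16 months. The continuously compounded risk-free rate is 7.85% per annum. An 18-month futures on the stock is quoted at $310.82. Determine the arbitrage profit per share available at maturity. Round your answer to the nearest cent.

PV(dividends) I = 4.44·e^(−0.0785·16/12) = 3.9988
Fair futures F* = (S − I)·e^(rT) = (281.99 − 3.9988)·e^0.117750 = 277.9912 × 1.124963 = 312.7298
Market $310.82 < fair 312.7298: forward underpriced → reverse cash-and-carry (short the stock, invest proceeds at r, pay the dividends, go long the forward).
Profit at T = |F_mkt − F*| = |310.82 − 312.7298| = $1.91 per share

$1.91 per share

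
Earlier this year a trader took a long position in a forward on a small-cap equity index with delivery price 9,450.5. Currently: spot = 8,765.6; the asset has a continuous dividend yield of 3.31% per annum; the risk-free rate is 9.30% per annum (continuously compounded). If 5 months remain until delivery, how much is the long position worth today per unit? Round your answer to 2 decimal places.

-445.76

Current fair forward for the remaining 5 months: F = S·e^((r − q)·T), (r − q) = 0.0930 − 0.0331 = 0.0599
F = 8765.6 · e^(0.0599 × 5/12) = 8765.6 × 1.02527240 = 8987.1277
Value of long forward = (F − K)·e^(−rT) = (8987.1277 − 9450.5) · e^(−0.0930·5/12)
= -463.3723 × 0.96199118 = -445.76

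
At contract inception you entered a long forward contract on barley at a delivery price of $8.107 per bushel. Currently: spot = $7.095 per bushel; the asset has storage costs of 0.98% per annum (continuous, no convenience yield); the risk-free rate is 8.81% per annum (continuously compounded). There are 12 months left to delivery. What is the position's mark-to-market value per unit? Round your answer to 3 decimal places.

-$0.258 per bushel

Current fair forward for the remaining 12 months: F = S·e^((r + u)·T), (r + u) = 0.0881 + 0.0098 = 0.0979
F = 7.095 · e^(0.0979 × 12/12) = 7.095 × 1.102852 = 7.8247
Value of long forward = (F − K)·e^(−rT) = (7.8247 − 8.107) · e^(−0.0881·12/12)
= -0.2823 × 0.915669 = -0.258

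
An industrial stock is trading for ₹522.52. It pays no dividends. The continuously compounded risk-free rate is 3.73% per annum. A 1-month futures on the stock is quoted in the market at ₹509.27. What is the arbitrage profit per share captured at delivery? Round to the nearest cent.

Fair futures: F* = S·e^(carry·T), with carry = r = 0.0373
F* = 522.52 · e^(0.0373 × 1/12) = 522.52 · e^0.003108 = 522.52 × 1.003113 = ₹524.1466
Market ₹509.27 < fair ₹524.1466: forward underpriced → reverse cash-and-carry (short spot, go long the forward).
At maturity, profit = |F_mkt − F*| = |509.27 − 524.1466| = ₹14.88 per share

₹14.88 per share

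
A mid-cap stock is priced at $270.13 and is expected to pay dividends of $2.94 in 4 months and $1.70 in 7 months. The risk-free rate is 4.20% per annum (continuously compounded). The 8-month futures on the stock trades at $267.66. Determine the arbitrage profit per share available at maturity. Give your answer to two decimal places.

$5.45 per share

PV(dividends) I = 2.94·e^(−0.0420·4/12) + 1.70·e^(−0.0420·7/12) = 4.5580
Fair futures F* = (S − I)·e^(rT) = (270.13 − 4.5580)·e^0.028000 = 265.5720 × 1.028396 = 273.1132
Market $267.66 < fair 273.1132: forward underpriced → reverse cash-and-carry (short the stock, invest proceeds at r, pay the dividends, go long the forward).
Profit at T = |F_mkt − F*| = |267.66 − 273.1132| = $5.45 per share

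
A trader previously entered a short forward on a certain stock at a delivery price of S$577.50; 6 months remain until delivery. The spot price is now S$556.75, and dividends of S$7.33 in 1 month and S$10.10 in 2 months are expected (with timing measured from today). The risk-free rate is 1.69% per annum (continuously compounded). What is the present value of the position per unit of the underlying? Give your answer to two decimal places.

S$33.28

PV(remaining dividends) I = 7.33·e^(−0.0169·1/12) + 10.10·e^(−0.0169·2/12) = 17.3913
Current forward F = (S − I)·e^(rT) = (556.75 − 17.3913)·e^(0.0169·6/12) = 539.3587 × 1.008486 = 543.9357
Value (long) = (F − K)·e^(−rT) = (543.9357 − 577.50) × 0.991586 = -33.2819
Short position value = −(long value) = S$33.28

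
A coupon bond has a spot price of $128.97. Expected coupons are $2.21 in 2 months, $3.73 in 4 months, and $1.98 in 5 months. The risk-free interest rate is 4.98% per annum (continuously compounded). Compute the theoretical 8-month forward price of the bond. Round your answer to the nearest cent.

PV(coupons) I = 2.21·e^(−0.0498·2/12) + 3.73·e^(−0.0498·4/12) + 1.98·e^(−0.0498·5/12)
I = 2.1917 + 3.6686 + 1.9393 = 7.7996
F = (S − I)·e^(rT) = (128.97 − 7.7996) · e^(0.0498·8/12)
= 121.1704 · e^0.033200 = 121.1704 × 1.033757 = $125.26

$125.26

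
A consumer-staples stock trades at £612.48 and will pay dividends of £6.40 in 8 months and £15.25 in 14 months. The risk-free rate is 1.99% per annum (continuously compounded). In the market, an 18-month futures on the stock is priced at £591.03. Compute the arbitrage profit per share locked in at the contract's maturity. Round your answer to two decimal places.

PV(dividends) I = 6.40·e^(−0.0199·8/12) + 15.25·e^(−0.0199·14/12) = 21.2157
Fair futures F* = (S − I)·e^(rT) = (612.48 − 21.2157)·e^0.029850 = 591.2643 × 1.030300 = 609.1796
Market £591.03 < fair 609.1796: forward underpriced → reverse cash-and-carry (short the stock, invest proceeds at r, pay the dividends, go long the forward).
Profit at T = |F_mkt − F*| = |591.03 − 609.1796| = £18.15 per share

£18.15 per share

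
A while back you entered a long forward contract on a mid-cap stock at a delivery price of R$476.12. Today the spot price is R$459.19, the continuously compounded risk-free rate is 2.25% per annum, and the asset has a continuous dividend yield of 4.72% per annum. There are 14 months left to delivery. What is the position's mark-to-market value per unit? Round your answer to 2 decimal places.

Current fair forward for the remaining 14 months: F = S·e^((r − q)·T), (r − q) = 0.0225 − 0.0472 = -0.0247
F = 459.19 · e^(-0.0247 × 14/12) = 459.19 × 0.971595 = 446.1467
Value of long forward = (F − K)·e^(−rT) = (446.1467 − 476.12) · e^(−0.0225·14/12)
= -29.9733 × 0.974092 = -29.20

-R$29.20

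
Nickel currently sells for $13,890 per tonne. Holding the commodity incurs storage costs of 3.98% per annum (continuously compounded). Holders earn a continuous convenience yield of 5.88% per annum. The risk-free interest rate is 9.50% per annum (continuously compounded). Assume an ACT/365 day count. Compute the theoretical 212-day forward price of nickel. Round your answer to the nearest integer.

Net carry = r + u − y = 0.0950 + 0.0398 − 0.0588 = 0.0760
F = S·e^((r+u−y)T) = 13890 · e^(0.0760 × 212/365) = 13890 · e^0.044142
= 13890 × 1.045131 = $14,517 per tonne

$14,517 per tonne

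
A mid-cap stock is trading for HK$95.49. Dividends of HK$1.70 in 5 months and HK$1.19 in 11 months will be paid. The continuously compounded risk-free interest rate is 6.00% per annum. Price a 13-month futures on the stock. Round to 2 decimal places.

HK$98.93

PV(dividends) I = 1.70·e^(−0.0600·5/12) + 1.19·e^(−0.0600·11/12)
I = 1.6580 + 1.1263 = 2.7843
F = (S − I)·e^(rT) = (95.49 − 2.7843) · e^(0.0600·13/12)
= 92.7057 · e^0.065000 = 92.7057 × 1.067159 = HK$98.93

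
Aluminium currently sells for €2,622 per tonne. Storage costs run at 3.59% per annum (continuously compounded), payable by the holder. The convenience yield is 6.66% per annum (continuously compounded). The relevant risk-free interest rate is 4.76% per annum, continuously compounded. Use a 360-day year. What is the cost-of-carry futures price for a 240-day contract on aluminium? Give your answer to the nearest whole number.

Net carry = r + u − y = 0.0476 + 0.0359 − 0.0666 = 0.0169
F = S·e^((r+u−y)T) = 2622 · e^(0.0169 × 240/360) = 2622 · e^0.011267
= 2622 × 1.011331 = €2,652 per tonne

€2,652 per tonne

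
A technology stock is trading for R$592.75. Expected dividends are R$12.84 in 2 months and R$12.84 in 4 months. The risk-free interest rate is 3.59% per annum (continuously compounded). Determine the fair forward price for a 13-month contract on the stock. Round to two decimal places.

R$589.80

PV(dividends) I = 12.84·e^(−0.0359·2/12) + 12.84·e^(−0.0359·4/12)
I = 12.7634 + 12.6873 = 25.4507
F = (S − I)·e^(rT) = (592.75 − 25.4507) · e^(0.0359·13/12)
= 567.2993 · e^0.038892 = 567.2993 × 1.039658 = R$589.80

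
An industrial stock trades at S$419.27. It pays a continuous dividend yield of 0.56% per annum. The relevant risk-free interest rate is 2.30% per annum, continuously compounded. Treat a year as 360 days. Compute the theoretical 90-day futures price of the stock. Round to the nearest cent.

S$421.10

F = S·e^((r − q)T) = 419.27 · e^((0.0230 − 0.0056) × 90/360)
= 419.27 · e^0.004350 = 419.27 × 1.004359
F = S$421.10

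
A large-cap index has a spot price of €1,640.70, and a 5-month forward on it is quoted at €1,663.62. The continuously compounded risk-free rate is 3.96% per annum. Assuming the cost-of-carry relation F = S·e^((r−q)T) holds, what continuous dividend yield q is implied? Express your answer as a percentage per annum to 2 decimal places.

0.63%

From F = S·e^((r−q)T): (r − q) = ln(F/S)/T
ln(1663.62/1640.70) = ln(1.013970) = 0.013873
(r − q) = 0.013873 / (5/12) = 0.033295
q = r − ln(F/S)/T = 0.0396 − 0.033295 = 0.006305
q = 0.63%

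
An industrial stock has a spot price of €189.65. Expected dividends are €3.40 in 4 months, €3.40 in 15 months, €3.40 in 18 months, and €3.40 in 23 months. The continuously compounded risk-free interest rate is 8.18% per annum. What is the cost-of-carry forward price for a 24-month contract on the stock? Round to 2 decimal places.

€208.88

PV(dividends) I = 3.40·e^(−0.0818·4/12) + 3.40·e^(−0.0818·15/12) + 3.40·e^(−0.0818·18/12) + 3.40·e^(−0.0818·23/12)
I = 3.3085 + 3.0695 + 3.0074 + 2.9066 = 12.2920
F = (S − I)·e^(rT) = (189.65 − 12.2920) · e^(0.0818·24/12)
= 177.3580 · e^0.163600 = 177.3580 × 1.177743 = €208.88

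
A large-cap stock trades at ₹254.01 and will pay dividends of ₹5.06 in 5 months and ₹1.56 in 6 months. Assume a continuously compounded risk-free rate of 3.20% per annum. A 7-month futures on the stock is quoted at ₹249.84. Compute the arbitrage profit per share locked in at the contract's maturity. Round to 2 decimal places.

PV(dividends) I = 5.06·e^(−0.0320·5/12) + 1.56·e^(−0.0320·6/12) = 6.5282
Fair futures F* = (S − I)·e^(rT) = (254.01 − 6.5282)·e^0.018667 = 247.4818 × 1.018842 = 252.1449
Market ₹249.84 < fair 252.1449: forward underpriced → reverse cash-and-carry (short the stock, invest proceeds at r, pay the dividends, go long the forward).
Profit at T = |F_mkt − F*| = |249.84 − 252.1449| = ₹2.30 per share

₹2.30 per share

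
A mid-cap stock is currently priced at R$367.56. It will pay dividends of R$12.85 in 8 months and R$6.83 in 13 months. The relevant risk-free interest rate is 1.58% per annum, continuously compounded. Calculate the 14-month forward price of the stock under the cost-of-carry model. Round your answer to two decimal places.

PV(dividends) I = 12.85·e^(−0.0158·8/12) + 6.83·e^(−0.0158·13/12)
I = 12.7154 + 6.7141 = 19.4295
F = (S − I)·e^(rT) = (367.56 − 19.4295) · e^(0.0158·14/12)
= 348.1305 · e^0.018433 = 348.1305 × 1.018604 = R$354.61

R$354.61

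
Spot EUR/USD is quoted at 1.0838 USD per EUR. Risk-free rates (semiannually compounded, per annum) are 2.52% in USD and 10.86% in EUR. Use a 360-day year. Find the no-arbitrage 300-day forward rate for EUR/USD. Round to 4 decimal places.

By covered interest parity, F = S · (1+r_USD/2)^(2T) / (1+r_EUR/2)^(2T)
= 1.0838 × 1.021088 / 1.092128 = 1.0838 × 0.934953
F = 1.0133 USD per EUR

1.0133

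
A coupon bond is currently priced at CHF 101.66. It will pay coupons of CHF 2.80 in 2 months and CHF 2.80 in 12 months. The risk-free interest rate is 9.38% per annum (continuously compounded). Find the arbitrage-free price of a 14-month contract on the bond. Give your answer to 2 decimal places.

CHF 107.50

PV(coupons) I = 2.80·e^(−0.0938·2/12) + 2.80·e^(−0.0938·12/12)
I = 2.7566 + 2.5493 = 5.3059
F = (S − I)·e^(rT) = (101.66 − 5.3059) · e^(0.0938·14/12)
= 96.3541 · e^0.109433 = 96.3541 × 1.115645 = CHF 107.50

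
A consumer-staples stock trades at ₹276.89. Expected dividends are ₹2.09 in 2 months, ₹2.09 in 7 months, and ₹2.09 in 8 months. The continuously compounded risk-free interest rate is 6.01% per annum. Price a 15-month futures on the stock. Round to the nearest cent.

₹291.92

PV(dividends) I = 2.09·e^(−0.0601·2/12) + 2.09·e^(−0.0601·7/12) + 2.09·e^(−0.0601·8/12)
I = 2.0692 + 2.0180 + 2.0079 = 6.0951
F = (S − I)·e^(rT) = (276.89 − 6.0951) · e^(0.0601·15/12)
= 270.7949 · e^0.075125 = 270.7949 × 1.078019 = ₹291.92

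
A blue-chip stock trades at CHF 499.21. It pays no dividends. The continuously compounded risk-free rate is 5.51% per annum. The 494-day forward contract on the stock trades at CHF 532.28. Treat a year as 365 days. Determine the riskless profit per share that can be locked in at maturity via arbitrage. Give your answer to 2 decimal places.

Fair forward: F* = S·e^(carry·T), with carry = r = 0.0551
F* = 499.21 · e^(0.0551 × 494/365) = 499.21 · e^0.074574 = 499.21 × 1.077425 = CHF 537.8613
Market CHF 532.28 < fair CHF 537.8613: forward underpriced → reverse cash-and-carry (short spot, go long the forward).
At maturity, profit = |F_mkt − F*| = |532.28 − 537.8613| = CHF 5.58 per share

CHF 5.58 per share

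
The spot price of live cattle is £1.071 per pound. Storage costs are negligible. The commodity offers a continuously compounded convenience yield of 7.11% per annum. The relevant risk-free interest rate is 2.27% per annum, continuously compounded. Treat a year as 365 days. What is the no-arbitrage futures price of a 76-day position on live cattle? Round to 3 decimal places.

Net carry = r + u − y = 0.0227 + 0.0000 − 0.0711 = -0.0484
F = S·e^((r+u−y)T) = 1.071 · e^(-0.0484 × 76/365) = 1.071 · e^-0.010078
= 1.071 × 0.989973 = £1.060 per pound

£1.060 per pound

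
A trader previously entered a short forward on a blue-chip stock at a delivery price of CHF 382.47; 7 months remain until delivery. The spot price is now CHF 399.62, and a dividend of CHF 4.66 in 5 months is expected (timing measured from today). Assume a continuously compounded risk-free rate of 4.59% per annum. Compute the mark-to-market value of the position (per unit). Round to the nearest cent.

-CHF 22.68

PV(remaining dividends) I = 4.66·e^(−0.0459·5/12) = 4.5717
Current forward F = (S − I)·e^(rT) = (399.62 − 4.5717)·e^(0.0459·7/12) = 395.0483 × 1.027137 = 405.7687
Value (long) = (F − K)·e^(−rT) = (405.7687 − 382.47) × 0.973580 = 22.6831
Short position value = −(long value) = -CHF 22.68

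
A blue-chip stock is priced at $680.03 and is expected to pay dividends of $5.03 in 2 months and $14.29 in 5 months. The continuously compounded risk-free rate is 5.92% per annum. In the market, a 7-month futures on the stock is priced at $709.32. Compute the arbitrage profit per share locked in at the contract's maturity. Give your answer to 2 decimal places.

PV(dividends) I = 5.03·e^(−0.0592·2/12) + 14.29·e^(−0.0592·5/12) = 18.9224
Fair futures F* = (S − I)·e^(rT) = (680.03 − 18.9224)·e^0.034533 = 661.1076 × 1.035136 = 684.3363
Market $709.32 > fair 684.3363: forward overpriced → cash-and-carry (borrow at r, buy the stock and collect the dividends, short the forward).
Profit at T = |F_mkt − F*| = |709.32 − 684.3363| = $24.98 per share

$24.98 per share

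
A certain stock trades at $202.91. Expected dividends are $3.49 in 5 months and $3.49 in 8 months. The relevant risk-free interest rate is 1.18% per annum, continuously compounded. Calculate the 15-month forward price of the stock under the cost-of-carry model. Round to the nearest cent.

$198.89

PV(dividends) I = 3.49·e^(−0.0118·5/12) + 3.49·e^(−0.0118·8/12)
I = 3.4729 + 3.4627 = 6.9356
F = (S − I)·e^(rT) = (202.91 − 6.9356) · e^(0.0118·15/12)
= 195.9744 · e^0.014750 = 195.9744 × 1.014859 = $198.89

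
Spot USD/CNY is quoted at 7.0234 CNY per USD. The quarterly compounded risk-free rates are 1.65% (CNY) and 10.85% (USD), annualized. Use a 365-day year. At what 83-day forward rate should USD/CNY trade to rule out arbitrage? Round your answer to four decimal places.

By covered interest parity, F = S · (1+r_CNY/4)^(4T) / (1+r_USD/4)^(4T)
= 7.0234 × 1.003751 / 1.024643 = 7.0234 × 0.979610
F = 6.8802 CNY per USD

6.8802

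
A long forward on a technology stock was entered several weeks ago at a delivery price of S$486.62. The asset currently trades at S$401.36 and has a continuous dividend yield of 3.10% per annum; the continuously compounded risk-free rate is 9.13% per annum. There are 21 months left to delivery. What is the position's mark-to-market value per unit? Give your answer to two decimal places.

Current fair forward for the remaining 21 months: F = S·e^((r − q)·T), (r − q) = 0.0913 − 0.0310 = 0.0603
F = 401.36 · e^(0.0603 × 21/12) = 401.36 × 1.111294 = 446.0290
Value of long forward = (F − K)·e^(−rT) = (446.0290 − 486.62) · e^(−0.0913·21/12)
= -40.5910 × 0.852336 = -34.60

-S$34.60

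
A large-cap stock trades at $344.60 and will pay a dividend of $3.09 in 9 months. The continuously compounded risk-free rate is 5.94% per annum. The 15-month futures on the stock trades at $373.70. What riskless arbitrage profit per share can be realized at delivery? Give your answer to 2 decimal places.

$5.72 per share

PV(dividends) I = 3.09·e^(−0.0594·9/12) = 2.9554
Fair futures F* = (S − I)·e^(rT) = (344.60 − 2.9554)·e^0.074250 = 341.6446 × 1.077076 = 367.9772
Market $373.70 > fair 367.9772: forward overpriced → cash-and-carry (borrow at r, buy the stock and collect the dividends, short the forward).
Profit at T = |F_mkt − F*| = |373.70 − 367.9772| = $5.72 per share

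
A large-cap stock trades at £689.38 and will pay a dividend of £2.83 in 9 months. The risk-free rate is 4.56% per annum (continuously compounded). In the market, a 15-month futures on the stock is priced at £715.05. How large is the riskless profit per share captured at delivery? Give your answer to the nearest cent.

PV(dividends) I = 2.83·e^(−0.0456·9/12) = 2.7349
Fair futures F* = (S − I)·e^(rT) = (689.38 − 2.7349)·e^0.057000 = 686.6451 × 1.058656 = 726.9210
Market £715.05 < fair 726.9210: forward underpriced → reverse cash-and-carry (short the stock, invest proceeds at r, pay the dividends, go long the forward).
Profit at T = |F_mkt − F*| = |715.05 − 726.9210| = £11.87 per share

£11.87 per share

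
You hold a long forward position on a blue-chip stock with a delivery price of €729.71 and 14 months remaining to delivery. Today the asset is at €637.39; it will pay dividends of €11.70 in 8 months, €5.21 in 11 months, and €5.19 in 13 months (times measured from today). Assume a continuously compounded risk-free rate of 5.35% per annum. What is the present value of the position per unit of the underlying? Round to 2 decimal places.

-€69.31

PV(remaining dividends) I = 11.70·e^(−0.0535·8/12) + 5.21·e^(−0.0535·11/12) + 5.19·e^(−0.0535·13/12) = 21.1485
Current forward F = (S − I)·e^(rT) = (637.39 − 21.1485)·e^(0.0535·14/12) = 616.2415 × 1.064406 = 655.9312
Value (long) = (F − K)·e^(−rT) = (655.9312 − 729.71) × 0.939491 = -69.3145
Value = -€69.31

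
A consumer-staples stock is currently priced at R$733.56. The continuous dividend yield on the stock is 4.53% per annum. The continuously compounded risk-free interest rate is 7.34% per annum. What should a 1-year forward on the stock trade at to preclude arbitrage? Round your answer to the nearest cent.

F = S·e^((r − q)T) = 733.56 · e^((0.0734 − 0.0453) × 1)
= 733.56 · e^0.028100 = 733.56 × 1.028499
F = R$754.47

R$754.47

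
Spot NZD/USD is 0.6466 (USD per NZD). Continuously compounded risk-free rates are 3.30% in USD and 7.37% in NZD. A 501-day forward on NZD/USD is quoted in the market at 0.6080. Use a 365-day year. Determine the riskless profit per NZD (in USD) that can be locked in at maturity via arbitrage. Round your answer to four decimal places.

0.0035 per NZD (in USD)

Fair forward: F* = S·e^(carry·T), with carry = (r_USD − r_NZD) = 0.0330 − 0.0737 = -0.0407
F* = 0.6466 · e^(-0.0407 × 501/365) = 0.6466 · e^-0.055865 = 0.6466 × 0.945667 = 0.6115
Market 0.6080 < fair 0.6115: forward underpriced → reverse cash-and-carry (short spot, go long the forward).
At maturity, profit = |F_mkt − F*| = |0.6080 − 0.6115| = 0.0035 per NZD (in USD)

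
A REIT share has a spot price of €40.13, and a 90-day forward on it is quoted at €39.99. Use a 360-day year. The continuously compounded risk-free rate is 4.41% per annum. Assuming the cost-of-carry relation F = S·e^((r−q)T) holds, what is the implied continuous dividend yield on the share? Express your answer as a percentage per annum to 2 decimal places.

5.81%

From F = S·e^((r−q)T): (r − q) = ln(F/S)/T
ln(39.99/40.13) = ln(0.996511) = -0.003495
(r − q) = -0.003495 / (90/360) = -0.013980
q = r − ln(F/S)/T = 0.0441 + 0.013980 = 0.058080
q = 5.81%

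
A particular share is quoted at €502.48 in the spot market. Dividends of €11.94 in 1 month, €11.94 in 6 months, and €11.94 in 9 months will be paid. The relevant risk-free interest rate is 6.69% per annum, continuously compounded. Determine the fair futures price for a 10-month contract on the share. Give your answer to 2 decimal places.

€494.52

PV(dividends) I = 11.94·e^(−0.0669·1/12) + 11.94·e^(−0.0669·6/12) + 11.94·e^(−0.0669·9/12)
I = 11.8736 + 11.5472 + 11.3557 = 34.7765
F = (S − I)·e^(rT) = (502.48 − 34.7765) · e^(0.0669·10/12)
= 467.7035 · e^0.055750 = 467.7035 × 1.057333 = €494.52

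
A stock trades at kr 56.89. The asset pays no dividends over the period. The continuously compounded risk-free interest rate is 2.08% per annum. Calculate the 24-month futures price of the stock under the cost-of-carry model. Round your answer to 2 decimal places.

F = S·e^(rT) = 56.89 · e^(0.0208 × 24/12)
= 56.89 · e^0.041600 = 56.89 × 1.042477
F = kr 59.31

kr 59.31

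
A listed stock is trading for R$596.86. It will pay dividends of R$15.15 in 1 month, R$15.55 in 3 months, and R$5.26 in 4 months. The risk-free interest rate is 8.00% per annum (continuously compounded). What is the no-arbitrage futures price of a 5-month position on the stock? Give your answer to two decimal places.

R$580.48

PV(dividends) I = 15.15·e^(−0.0800·1/12) + 15.55·e^(−0.0800·3/12) + 5.26·e^(−0.0800·4/12)
I = 15.0493 + 15.2421 + 5.1216 = 35.4130
F = (S − I)·e^(rT) = (596.86 − 35.4130) · e^(0.0800·5/12)
= 561.4470 · e^0.033333 = 561.4470 × 1.033895 = R$580.48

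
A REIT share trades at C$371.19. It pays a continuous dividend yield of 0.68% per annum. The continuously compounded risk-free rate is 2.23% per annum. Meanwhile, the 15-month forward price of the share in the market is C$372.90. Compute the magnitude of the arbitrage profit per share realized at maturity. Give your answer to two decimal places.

C$5.55 per share

Fair forward: F* = S·e^(carry·T), with carry = (r − q) = 0.0223 − 0.0068 = 0.0155
F* = 371.19 · e^(0.0155 × 15/12) = 371.19 · e^0.019375 = 371.19 × 1.019564 = C$378.4520
Market C$372.90 < fair C$378.4520: forward underpriced → reverse cash-and-carry (short spot, go long the forward).
At maturity, profit = |F_mkt − F*| = |372.90 − 378.4520| = C$5.55 per share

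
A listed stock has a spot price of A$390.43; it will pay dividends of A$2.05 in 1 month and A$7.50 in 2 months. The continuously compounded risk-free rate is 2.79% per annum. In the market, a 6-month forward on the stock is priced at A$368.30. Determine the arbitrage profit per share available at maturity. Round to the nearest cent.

PV(dividends) I = 2.05·e^(−0.0279·1/12) + 7.50·e^(−0.0279·2/12) = 9.5104
Fair forward F* = (S − I)·e^(rT) = (390.43 − 9.5104)·e^0.013950 = 380.9196 × 1.014048 = 386.2708
Market A$368.30 < fair 386.2708: forward underpriced → reverse cash-and-carry (short the stock, invest proceeds at r, pay the dividends, go long the forward).
Profit at T = |F_mkt − F*| = |368.30 − 386.2708| = A$17.97 per share

A$17.97 per share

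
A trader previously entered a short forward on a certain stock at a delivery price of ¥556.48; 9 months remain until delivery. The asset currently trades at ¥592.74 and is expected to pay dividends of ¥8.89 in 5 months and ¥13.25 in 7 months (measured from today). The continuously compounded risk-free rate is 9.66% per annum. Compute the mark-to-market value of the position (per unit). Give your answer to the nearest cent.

PV(remaining dividends) I = 8.89·e^(−0.0966·5/12) + 13.25·e^(−0.0966·7/12) = 21.0633
Current forward F = (S − I)·e^(rT) = (592.74 − 21.0633)·e^(0.0966·9/12) = 571.6767 × 1.075139 = 614.6319
Value (long) = (F − K)·e^(−rT) = (614.6319 − 556.48) × 0.930112 = 54.0878
Short position value = −(long value) = -¥54.09

-¥54.09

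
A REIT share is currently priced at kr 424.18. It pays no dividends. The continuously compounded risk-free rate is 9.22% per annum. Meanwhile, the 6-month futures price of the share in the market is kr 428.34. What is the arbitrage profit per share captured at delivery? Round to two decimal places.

Fair futures: F* = S·e^(carry·T), with carry = r = 0.0922
F* = 424.18 · e^(0.0922 × 6/12) = 424.18 · e^0.046100 = 424.18 × 1.047179 = kr 444.1924
Market kr 428.34 < fair kr 444.1924: forward underpriced → reverse cash-and-carry (short spot, go long the forward).
At maturity, profit = |F_mkt − F*| = |428.34 − 444.1924| = kr 15.85 per share

kr 15.85 per share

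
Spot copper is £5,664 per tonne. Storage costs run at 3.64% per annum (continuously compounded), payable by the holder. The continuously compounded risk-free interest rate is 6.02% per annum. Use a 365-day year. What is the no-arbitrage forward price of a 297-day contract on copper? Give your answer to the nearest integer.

£6,127 per tonne

Net carry = r + u − y = 0.0602 + 0.0364 − 0.0000 = 0.0966
F = S·e^((r+u−y)T) = 5664 · e^(0.0966 × 297/365) = 5664 · e^0.078603
= 5664 × 1.081775 = £6,127 per tonne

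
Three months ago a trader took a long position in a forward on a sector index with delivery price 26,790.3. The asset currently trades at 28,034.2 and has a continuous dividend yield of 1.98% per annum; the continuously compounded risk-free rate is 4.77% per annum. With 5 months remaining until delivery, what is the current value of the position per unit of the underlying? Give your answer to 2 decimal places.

1540.77

Current fair forward for the remaining 5 months: F = S·e^((r − q)·T), (r − q) = 0.0477 − 0.0198 = 0.0279
F = 28034.2 · e^(0.0279 × 5/12) = 28034.2 × 1.01169283 = 28361.9991
Value of long forward = (F − K)·e^(−rT) = (28361.9991 − 26790.3) · e^(−0.0477·5/12)
= 1571.6991 × 0.98032121 = 1540.77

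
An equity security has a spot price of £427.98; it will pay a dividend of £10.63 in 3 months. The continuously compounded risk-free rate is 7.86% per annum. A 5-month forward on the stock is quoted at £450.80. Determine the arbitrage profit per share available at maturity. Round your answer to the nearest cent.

£19.34 per share

PV(dividends) I = 10.63·e^(−0.0786·3/12) = 10.4232
Fair forward F* = (S − I)·e^(rT) = (427.98 − 10.4232)·e^0.032750 = 417.5568 × 1.033292 = 431.4581
Market £450.80 > fair 431.4581: forward overpriced → cash-and-carry (borrow at r, buy the stock and collect the dividends, short the forward).
Profit at T = |F_mkt − F*| = |450.80 − 431.4581| = £19.34 per share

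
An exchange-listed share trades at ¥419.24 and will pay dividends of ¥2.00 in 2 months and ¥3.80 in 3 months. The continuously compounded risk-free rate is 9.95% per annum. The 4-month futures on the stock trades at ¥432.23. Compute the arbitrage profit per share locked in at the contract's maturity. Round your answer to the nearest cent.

¥4.72 per share

PV(dividends) I = 2.00·e^(−0.0995·2/12) + 3.80·e^(−0.0995·3/12) = 5.6737
Fair futures F* = (S − I)·e^(rT) = (419.24 − 5.6737)·e^0.033167 = 413.5663 × 1.033723 = 427.5130
Market ¥432.23 > fair 427.5130: forward overpriced → cash-and-carry (borrow at r, buy the stock and collect the dividends, short the forward).
Profit at T = |F_mkt − F*| = |432.23 − 427.5130| = ¥4.72 per share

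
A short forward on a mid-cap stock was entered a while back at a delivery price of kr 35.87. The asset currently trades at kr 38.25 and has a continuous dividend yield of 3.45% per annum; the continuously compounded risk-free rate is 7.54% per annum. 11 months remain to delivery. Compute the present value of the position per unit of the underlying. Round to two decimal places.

Current fair forward for the remaining 11 months: F = S·e^((r − q)·T), (r − q) = 0.0754 − 0.0345 = 0.0409
F = 38.25 · e^(0.0409 × 11/12) = 38.25 × 1.038203 = 39.7113
Value of long forward = (F − K)·e^(−rT) = (39.7113 − 35.87) · e^(−0.0754·11/12)
= 3.8413 × 0.933218 = 3.58
Short position value = −(long value) = -kr 3.58

-kr 3.58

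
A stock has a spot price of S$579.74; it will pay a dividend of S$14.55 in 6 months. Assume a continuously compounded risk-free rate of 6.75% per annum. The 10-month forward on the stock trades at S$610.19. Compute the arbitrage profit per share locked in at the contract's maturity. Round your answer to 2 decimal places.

S$11.79 per share

PV(dividends) I = 14.55·e^(−0.0675·6/12) = 14.0671
Fair forward F* = (S − I)·e^(rT) = (579.74 − 14.0671)·e^0.056250 = 565.6729 × 1.057862 = 598.4039
Market S$610.19 > fair 598.4039: forward overpriced → cash-and-carry (borrow at r, buy the stock and collect the dividends, short the forward).
Profit at T = |F_mkt − F*| = |610.19 − 598.4039| = S$11.79 per share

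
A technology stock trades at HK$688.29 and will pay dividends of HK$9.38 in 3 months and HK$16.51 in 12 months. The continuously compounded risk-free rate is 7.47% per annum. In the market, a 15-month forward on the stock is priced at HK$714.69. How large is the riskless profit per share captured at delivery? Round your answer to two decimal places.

HK$14.04 per share

PV(dividends) I = 9.38·e^(−0.0747·3/12) + 16.51·e^(−0.0747·12/12) = 24.5281
Fair forward F* = (S − I)·e^(rT) = (688.29 − 24.5281)·e^0.093375 = 663.7619 × 1.097873 = 728.7263
Market HK$714.69 < fair 728.7263: forward underpriced → reverse cash-and-carry (short the stock, invest proceeds at r, pay the dividends, go long the forward).
Profit at T = |F_mkt − F*| = |714.69 − 728.7263| = HK$14.04 per share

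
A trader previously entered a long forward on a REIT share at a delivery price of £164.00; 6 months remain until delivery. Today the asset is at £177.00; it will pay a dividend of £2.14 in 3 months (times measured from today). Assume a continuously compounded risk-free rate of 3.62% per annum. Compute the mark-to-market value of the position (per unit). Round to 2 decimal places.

PV(remaining dividends) I = 2.14·e^(−0.0362·3/12) = 2.1207
Current forward F = (S − I)·e^(rT) = (177.00 − 2.1207)·e^(0.0362·6/12) = 174.8793 × 1.018265 = 178.0735
Value (long) = (F − K)·e^(−rT) = (178.0735 − 164.00) × 0.982063 = 13.8211
Value = £13.82

£13.82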